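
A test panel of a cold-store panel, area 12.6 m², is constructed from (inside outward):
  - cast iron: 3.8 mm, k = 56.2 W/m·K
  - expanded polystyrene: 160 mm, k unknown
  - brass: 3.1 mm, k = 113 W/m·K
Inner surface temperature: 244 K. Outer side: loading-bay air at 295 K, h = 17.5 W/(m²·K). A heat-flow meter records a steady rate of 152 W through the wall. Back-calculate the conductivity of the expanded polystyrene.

Treating each layer as a thermal resistance in series:
R_cast iron = L/(kA) = 0.0038/(56.2×12.6) = 5.366×10^-6 K/W
R_brass = L/(kA) = 0.0031/(113×12.6) = 2.177×10^-6 K/W
R_outer film = 1/(h_o·A) = 1/(17.5×12.6) = 0.004535 K/W
Sum of known resistances R_other = 0.004543 K/W
Total R = ΔT/Q = 51/152 = 0.3355 K/W
R_expanded polystyrene = R_total − R_other = 0.331 K/W
k = L/(R·A) = 0.16/(0.331×12.6)

k ≈ 0.0384 W/(m·K)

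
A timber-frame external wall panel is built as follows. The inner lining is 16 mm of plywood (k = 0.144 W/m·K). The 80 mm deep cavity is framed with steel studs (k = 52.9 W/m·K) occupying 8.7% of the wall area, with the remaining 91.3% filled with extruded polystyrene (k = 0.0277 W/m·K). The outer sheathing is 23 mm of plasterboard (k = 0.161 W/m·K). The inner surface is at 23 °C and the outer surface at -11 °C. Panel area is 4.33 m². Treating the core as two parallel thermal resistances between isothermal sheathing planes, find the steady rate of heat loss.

Q ≈ 543 W

Sheathing layers in series; stud and cavity paths in parallel between them.
R_inner = 0.016/(0.144×4.33) = 0.02566 K/W
R_stud  = 0.08/(52.9×0.087×4.33) = 0.004014 K/W
R_cav   = 0.08/(0.0277×0.913×4.33) = 0.7306 K/W
1/R_core = 1/R_stud + 1/R_cav → R_core = 0.003993 K/W
R_outer = 0.023/(0.161×4.33) = 0.03299 K/W
R_total = 0.06265 K/W
Q = ΔT/R_total = 34/0.06265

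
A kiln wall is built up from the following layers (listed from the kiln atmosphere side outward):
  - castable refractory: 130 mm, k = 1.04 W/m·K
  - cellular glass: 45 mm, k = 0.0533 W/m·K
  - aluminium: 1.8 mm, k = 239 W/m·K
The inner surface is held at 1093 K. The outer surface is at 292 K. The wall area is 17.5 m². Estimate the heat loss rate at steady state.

Using the resistance-network approach (series):
R_castable refractory = L/(kA) = 0.13/(1.04×17.5) = 0.007143 K/W
R_cellular glass = L/(kA) = 0.045/(0.0533×17.5) = 0.04824 K/W
R_aluminium = L/(kA) = 0.0018/(239×17.5) = 4.304×10^-7 K/W
R_total = 0.05539 K/W
Q = ΔT / R_total = 801 / 0.05539

Q ≈ 14500 W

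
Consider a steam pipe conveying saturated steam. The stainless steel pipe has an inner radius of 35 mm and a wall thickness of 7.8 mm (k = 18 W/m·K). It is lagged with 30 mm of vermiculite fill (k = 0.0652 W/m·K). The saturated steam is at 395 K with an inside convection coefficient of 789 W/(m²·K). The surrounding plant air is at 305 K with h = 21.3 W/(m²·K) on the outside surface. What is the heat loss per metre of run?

Cylindrical conduction, so R = ln(r₂/r₁)/(2πkL) per layer, in series:
R_inner film = 1/(h_i·2πr₁L) = 1/(789×2π×0.035×1) = 0.005763 K/W
R_stainless steel pipe wall = ln(42.8/35)/(2π×18×1) = 0.001779 K/W
R_vermiculite fill = ln(72.8/42.8)/(2π×0.0652×1) = 1.297 K/W
R_outer film = 1/(h_o·2πr_oL) = 1/(21.3×2π×0.0728×1) = 0.1026 K/W
R_total = 1.407 K/W
Q = ΔT/R_total = 90/1.407

q′ ≈ 64 W/m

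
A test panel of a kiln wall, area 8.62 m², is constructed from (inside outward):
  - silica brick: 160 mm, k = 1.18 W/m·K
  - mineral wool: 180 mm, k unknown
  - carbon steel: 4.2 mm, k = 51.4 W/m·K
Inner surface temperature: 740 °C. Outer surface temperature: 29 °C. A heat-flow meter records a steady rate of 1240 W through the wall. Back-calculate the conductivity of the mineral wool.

k ≈ 0.0374 W/(m·K)

Model the wall as resistances in series:
R_silica brick = L/(kA) = 0.16/(1.18×8.62) = 0.01573 K/W
R_carbon steel = L/(kA) = 0.0042/(51.4×8.62) = 9.479×10^-6 K/W
Sum of known resistances R_other = 0.01574 K/W
Total R = ΔT/Q = 711/1240 = 0.5734 K/W
R_mineral wool = R_total − R_other = 0.5576 K/W
k = L/(R·A) = 0.18/(0.5576×8.62)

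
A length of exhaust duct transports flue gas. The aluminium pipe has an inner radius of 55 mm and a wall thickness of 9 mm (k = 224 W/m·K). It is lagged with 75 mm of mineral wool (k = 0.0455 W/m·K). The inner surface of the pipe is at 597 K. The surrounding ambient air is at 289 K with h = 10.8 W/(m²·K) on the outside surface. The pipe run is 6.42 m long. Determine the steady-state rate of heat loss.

Treating each annulus and film as a series resistance:
R_aluminium pipe wall = ln(64/55)/(2π×224×6.42) = 1.677×10^-5 K/W
R_mineral wool = ln(139/64)/(2π×0.0455×6.42) = 0.4226 K/W
R_outer film = 1/(h_o·2πr_oL) = 1/(10.8×2π×0.139×6.42) = 0.01651 K/W
R_total = 0.4391 K/W
Q = ΔT/R_total = 308/0.4391

Q ≈ 701 W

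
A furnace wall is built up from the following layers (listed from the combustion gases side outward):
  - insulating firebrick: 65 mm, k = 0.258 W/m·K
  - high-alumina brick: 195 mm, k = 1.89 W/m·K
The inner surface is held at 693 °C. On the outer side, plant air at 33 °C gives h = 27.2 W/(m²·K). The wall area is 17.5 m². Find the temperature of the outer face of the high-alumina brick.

T ≈ 94.9 °C

Using the resistance-network approach (series):
R_insulating firebrick = L/(kA) = 0.065/(0.258×17.5) = 0.0144 K/W
R_high-alumina brick = L/(kA) = 0.195/(1.89×17.5) = 0.005896 K/W
R_outer film = 1/(h_o·A) = 1/(27.2×17.5) = 0.002101 K/W
R_total = 0.02239 K/W;  Q = ΔT/R_total = 660/0.02239 = 29470 W
T_interface = T_inner − Q·ΣR(inner→interface) = 693 − 29500×0.02029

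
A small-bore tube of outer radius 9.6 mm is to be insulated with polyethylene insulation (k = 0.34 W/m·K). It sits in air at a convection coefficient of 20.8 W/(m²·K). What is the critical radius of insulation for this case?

r_cr ≈ 16.3 mm

For a cylinder r_cr = k/h = 0.34/20.8
r_cr = 16.3 mm; since the bare radius (9.6 mm) is below r_cr, adding a thin layer of insulation will *increase* heat loss.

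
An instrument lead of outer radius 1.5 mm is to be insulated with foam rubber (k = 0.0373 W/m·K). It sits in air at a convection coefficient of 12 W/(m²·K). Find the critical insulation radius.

For a cylinder r_cr = k/h = 0.0373/12
r_cr = 3.11 mm; since the bare radius (1.5 mm) is below r_cr, adding a thin layer of insulation will *increase* heat loss.

r_cr ≈ 3.11 mm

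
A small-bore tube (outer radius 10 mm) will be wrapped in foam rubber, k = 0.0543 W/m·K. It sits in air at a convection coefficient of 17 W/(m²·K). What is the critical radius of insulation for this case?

r_cr ≈ 3.19 mm

For a cylinder r_cr = k/h = 0.0543/17
r_cr = 3.19 mm; since the bare radius (10 mm) is above r_cr, any added insulation will reduce heat loss.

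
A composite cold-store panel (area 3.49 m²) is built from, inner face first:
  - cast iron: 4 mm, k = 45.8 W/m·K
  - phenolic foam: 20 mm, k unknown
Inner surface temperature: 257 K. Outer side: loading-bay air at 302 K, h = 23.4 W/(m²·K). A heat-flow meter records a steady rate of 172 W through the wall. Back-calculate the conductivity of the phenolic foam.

k ≈ 0.023 W/(m·K)

Thermal resistances in series:
R_cast iron = L/(kA) = 0.004/(45.8×3.49) = 2.502×10^-5 K/W
R_outer film = 1/(h_o·A) = 1/(23.4×3.49) = 0.01224 K/W
Sum of known resistances R_other = 0.01227 K/W
Total R = ΔT/Q = 45/172 = 0.2616 K/W
R_phenolic foam = R_total − R_other = 0.2494 K/W
k = L/(R·A) = 0.02/(0.2494×3.49)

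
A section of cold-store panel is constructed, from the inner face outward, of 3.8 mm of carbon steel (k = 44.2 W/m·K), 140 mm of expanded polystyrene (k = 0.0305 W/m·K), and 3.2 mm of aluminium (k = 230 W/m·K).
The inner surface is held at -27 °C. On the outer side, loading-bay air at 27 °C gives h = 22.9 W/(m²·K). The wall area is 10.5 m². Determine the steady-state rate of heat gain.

Q ≈ 122 W

Treating each layer as a thermal resistance in series:
R_carbon steel = L/(kA) = 0.0038/(44.2×10.5) = 8.188×10^-6 K/W
R_expanded polystyrene = L/(kA) = 0.14/(0.0305×10.5) = 0.4372 K/W
R_aluminium = L/(kA) = 0.0032/(230×10.5) = 1.325×10^-6 K/W
R_outer film = 1/(h_o·A) = 1/(22.9×10.5) = 0.004159 K/W
R_total = 0.4413 K/W
Q = ΔT / R_total = 54 / 0.4413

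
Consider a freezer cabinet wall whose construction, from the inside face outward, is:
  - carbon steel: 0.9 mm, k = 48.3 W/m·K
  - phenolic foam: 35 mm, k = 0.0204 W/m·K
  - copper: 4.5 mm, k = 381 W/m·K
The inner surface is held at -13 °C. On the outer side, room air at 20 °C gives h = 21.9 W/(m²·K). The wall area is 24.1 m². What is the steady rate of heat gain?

Thermal resistances in series:
R_carbon steel = L/(kA) = 0.0009/(48.3×24.1) = 7.732×10^-7 K/W
R_phenolic foam = L/(kA) = 0.035/(0.0204×24.1) = 0.07119 K/W
R_copper = L/(kA) = 0.0045/(381×24.1) = 4.901×10^-7 K/W
R_outer film = 1/(h_o·A) = 1/(21.9×24.1) = 0.001895 K/W
R_total = 0.07309 K/W
Q = ΔT / R_total = 33 / 0.07309

Q ≈ 452 W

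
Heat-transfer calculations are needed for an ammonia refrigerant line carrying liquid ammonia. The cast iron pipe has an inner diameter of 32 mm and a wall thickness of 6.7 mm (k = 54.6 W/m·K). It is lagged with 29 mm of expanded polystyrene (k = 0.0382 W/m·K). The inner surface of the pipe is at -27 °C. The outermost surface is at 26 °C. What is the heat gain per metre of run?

q′ ≈ 15.5 W/m

Cylindrical conduction, so R = ln(r₂/r₁)/(2πkL) per layer, in series:
R_cast iron pipe wall = ln(22.7/16)/(2π×54.6×1) = 0.00102 K/W
R_expanded polystyrene = ln(51.7/22.7)/(2π×0.0382×1) = 3.429 K/W
R_total = 3.43 K/W
Q = ΔT/R_total = 53/3.43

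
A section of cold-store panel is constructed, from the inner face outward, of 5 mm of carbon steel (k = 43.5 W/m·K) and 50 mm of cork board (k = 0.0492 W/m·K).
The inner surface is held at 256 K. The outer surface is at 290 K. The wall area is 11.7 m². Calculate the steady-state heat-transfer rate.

Series thermal resistances:
R_carbon steel = L/(kA) = 0.005/(43.5×11.7) = 9.824×10^-6 K/W
R_cork board = L/(kA) = 0.05/(0.0492×11.7) = 0.08686 K/W
R_total = 0.08687 K/W
Q = ΔT / R_total = 34 / 0.08687

Q ≈ 391 W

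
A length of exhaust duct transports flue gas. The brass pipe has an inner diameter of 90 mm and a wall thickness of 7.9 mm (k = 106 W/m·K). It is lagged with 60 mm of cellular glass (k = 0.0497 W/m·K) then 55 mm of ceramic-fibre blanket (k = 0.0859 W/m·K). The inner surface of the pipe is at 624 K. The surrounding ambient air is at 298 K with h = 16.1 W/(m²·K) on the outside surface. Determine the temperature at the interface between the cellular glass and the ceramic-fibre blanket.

Radial resistances (cylindrical: R_cond = ln(r_o/r_i)/(2πkL), R_conv = 1/(h·2πrL)):
R_brass pipe wall = ln(52.9/45)/(2π×106×1) = 2.428×10^-4 K/W
R_cellular glass = ln(112.9/52.9)/(2π×0.0497×1) = 2.428 K/W
R_ceramic-fibre blanket = ln(167.9/112.9)/(2π×0.0859×1) = 0.7353 K/W
R_outer film = 1/(h_o·2πr_oL) = 1/(16.1×2π×0.1679×1) = 0.05888 K/W
R_total = 3.222 K/W
Q = ΔT/R_total = 326/3.222
Q = 101 W/m
T_interface = T_inner − Q·ΣR(inner→interface) = 624 − 101×2.428

T ≈ 378 K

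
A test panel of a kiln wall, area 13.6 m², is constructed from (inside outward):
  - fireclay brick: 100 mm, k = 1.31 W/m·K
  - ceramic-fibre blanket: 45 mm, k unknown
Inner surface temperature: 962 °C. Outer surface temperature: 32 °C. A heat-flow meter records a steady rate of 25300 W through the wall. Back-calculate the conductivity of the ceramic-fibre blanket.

Model the wall as resistances in series:
R_fireclay brick = L/(kA) = 0.1/(1.31×13.6) = 0.005613 K/W
Sum of known resistances R_other = 0.005613 K/W
Total R = ΔT/Q = 930/25300 = 0.03676 K/W
R_ceramic-fibre blanket = R_total − R_other = 0.03115 K/W
k = L/(R·A) = 0.045/(0.03115×13.6)

k ≈ 0.106 W/(m·K)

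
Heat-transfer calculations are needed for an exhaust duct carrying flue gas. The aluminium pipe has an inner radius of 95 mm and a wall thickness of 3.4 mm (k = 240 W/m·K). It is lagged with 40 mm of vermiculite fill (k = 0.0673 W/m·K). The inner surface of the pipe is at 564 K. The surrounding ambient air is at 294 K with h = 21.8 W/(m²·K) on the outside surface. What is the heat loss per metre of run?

q′ ≈ 314 W/m

Per-layer cylindrical resistances, series-summed:
R_aluminium pipe wall = ln(98.4/95)/(2π×240×1) = 2.332×10^-5 K/W
R_vermiculite fill = ln(138.4/98.4)/(2π×0.0673×1) = 0.8067 K/W
R_outer film = 1/(h_o·2πr_oL) = 1/(21.8×2π×0.1384×1) = 0.05275 K/W
R_total = 0.8594 K/W
Q = ΔT/R_total = 270/0.8594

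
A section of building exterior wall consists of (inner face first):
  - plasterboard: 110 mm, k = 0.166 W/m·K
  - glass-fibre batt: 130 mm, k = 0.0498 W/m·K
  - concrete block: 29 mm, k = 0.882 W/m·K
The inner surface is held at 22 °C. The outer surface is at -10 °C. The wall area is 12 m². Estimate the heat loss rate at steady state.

Model the wall as resistances in series:
R_plasterboard = L/(kA) = 0.11/(0.166×12) = 0.05522 K/W
R_glass-fibre batt = L/(kA) = 0.13/(0.0498×12) = 0.2175 K/W
R_concrete block = L/(kA) = 0.029/(0.882×12) = 0.00274 K/W
R_total = 0.2755 K/W
Q = ΔT / R_total = 32 / 0.2755

Q ≈ 116 W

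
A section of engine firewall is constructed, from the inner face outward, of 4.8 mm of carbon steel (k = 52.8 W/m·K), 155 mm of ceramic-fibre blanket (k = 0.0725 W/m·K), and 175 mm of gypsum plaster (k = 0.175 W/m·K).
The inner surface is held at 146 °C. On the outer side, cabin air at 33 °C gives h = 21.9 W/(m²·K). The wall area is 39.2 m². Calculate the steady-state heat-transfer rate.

Q ≈ 1390 W

Treating each layer as a thermal resistance in series:
R_carbon steel = L/(kA) = 0.0048/(52.8×39.2) = 2.319×10^-6 K/W
R_ceramic-fibre blanket = L/(kA) = 0.155/(0.0725×39.2) = 0.05454 K/W
R_gypsum plaster = L/(kA) = 0.175/(0.175×39.2) = 0.02551 K/W
R_outer film = 1/(h_o·A) = 1/(21.9×39.2) = 0.001165 K/W
R_total = 0.08122 K/W
Q = ΔT / R_total = 113 / 0.08122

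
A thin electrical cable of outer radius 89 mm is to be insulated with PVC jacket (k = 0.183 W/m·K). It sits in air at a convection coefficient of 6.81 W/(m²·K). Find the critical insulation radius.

For a cylinder r_cr = k/h = 0.183/6.81
r_cr = 26.9 mm; since the bare radius (89 mm) is above r_cr, any added insulation will reduce heat loss.

r_cr ≈ 26.9 mm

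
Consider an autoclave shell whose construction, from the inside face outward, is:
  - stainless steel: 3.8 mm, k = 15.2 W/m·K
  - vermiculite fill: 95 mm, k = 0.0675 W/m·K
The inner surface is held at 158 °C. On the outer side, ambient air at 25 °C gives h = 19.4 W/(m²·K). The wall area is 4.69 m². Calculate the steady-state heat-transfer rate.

Q ≈ 427 W

Treating each layer as a thermal resistance in series:
R_stainless steel = L/(kA) = 0.0038/(15.2×4.69) = 5.33×10^-5 K/W
R_vermiculite fill = L/(kA) = 0.095/(0.0675×4.69) = 0.3001 K/W
R_outer film = 1/(h_o·A) = 1/(19.4×4.69) = 0.01099 K/W
R_total = 0.3111 K/W
Q = ΔT / R_total = 133 / 0.3111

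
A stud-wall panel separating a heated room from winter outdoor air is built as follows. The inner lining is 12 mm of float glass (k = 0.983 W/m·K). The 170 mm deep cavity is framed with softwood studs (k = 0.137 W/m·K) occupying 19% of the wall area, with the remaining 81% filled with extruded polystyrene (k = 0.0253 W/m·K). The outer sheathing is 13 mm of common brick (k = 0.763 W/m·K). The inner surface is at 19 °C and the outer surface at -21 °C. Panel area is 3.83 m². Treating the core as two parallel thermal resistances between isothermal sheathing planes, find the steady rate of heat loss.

Sheathing layers in series; stud and cavity paths in parallel between them.
R_inner = 0.012/(0.983×3.83) = 0.003187 K/W
R_stud  = 0.17/(0.137×0.19×3.83) = 1.705 K/W
R_cav   = 0.17/(0.0253×0.81×3.83) = 2.166 K/W
1/R_core = 1/R_stud + 1/R_cav → R_core = 0.9541 K/W
R_outer = 0.013/(0.763×3.83) = 0.004449 K/W
R_total = 0.9617 K/W
Q = ΔT/R_total = 40/0.9617

Q ≈ 41.6 W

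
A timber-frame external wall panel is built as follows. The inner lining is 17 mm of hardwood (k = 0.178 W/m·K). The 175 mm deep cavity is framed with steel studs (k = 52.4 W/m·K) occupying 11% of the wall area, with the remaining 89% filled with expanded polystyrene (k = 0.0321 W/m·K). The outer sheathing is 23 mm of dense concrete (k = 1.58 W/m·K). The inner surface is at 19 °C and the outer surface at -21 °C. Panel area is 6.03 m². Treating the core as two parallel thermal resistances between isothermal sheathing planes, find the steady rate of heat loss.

Sheathing layers in series; stud and cavity paths in parallel between them.
R_inner = 0.017/(0.178×6.03) = 0.01584 K/W
R_stud  = 0.175/(52.4×0.11×6.03) = 0.005035 K/W
R_cav   = 0.175/(0.0321×0.89×6.03) = 1.016 K/W
1/R_core = 1/R_stud + 1/R_cav → R_core = 0.00501 K/W
R_outer = 0.023/(1.58×6.03) = 0.002414 K/W
R_total = 0.02326 K/W
Q = ΔT/R_total = 40/0.02326

Q ≈ 1720 W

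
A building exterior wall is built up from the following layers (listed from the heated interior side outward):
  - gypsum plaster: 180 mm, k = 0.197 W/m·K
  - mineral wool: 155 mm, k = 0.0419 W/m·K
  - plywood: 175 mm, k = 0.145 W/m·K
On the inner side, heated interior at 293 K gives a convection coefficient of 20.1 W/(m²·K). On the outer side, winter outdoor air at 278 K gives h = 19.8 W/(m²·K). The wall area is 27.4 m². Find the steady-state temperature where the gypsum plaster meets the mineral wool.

T ≈ 291 K

Thermal resistances in series:
R_inner film = 1/(h_i·A) = 1/(20.1×27.4) = 0.001816 K/W
R_gypsum plaster = L/(kA) = 0.18/(0.197×27.4) = 0.03335 K/W
R_mineral wool = L/(kA) = 0.155/(0.0419×27.4) = 0.135 K/W
R_plywood = L/(kA) = 0.175/(0.145×27.4) = 0.04405 K/W
R_outer film = 1/(h_o·A) = 1/(19.8×27.4) = 0.001843 K/W
R_total = 0.2161 K/W;  Q = ΔT/R_total = 15/0.2161 = 69.42 W
T_interface = T_inner − Q·ΣR(inner→interface) = 293 − 69.4×0.03516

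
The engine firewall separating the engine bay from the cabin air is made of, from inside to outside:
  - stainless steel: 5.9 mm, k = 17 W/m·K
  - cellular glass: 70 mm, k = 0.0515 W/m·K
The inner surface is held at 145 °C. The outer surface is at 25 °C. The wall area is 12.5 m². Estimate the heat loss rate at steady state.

Treating each layer as a thermal resistance in series:
R_stainless steel = L/(kA) = 0.0059/(17×12.5) = 2.776×10^-5 K/W
R_cellular glass = L/(kA) = 0.07/(0.0515×12.5) = 0.1087 K/W
R_total = 0.1088 K/W
Q = ΔT / R_total = 120 / 0.1088

Q ≈ 1100 W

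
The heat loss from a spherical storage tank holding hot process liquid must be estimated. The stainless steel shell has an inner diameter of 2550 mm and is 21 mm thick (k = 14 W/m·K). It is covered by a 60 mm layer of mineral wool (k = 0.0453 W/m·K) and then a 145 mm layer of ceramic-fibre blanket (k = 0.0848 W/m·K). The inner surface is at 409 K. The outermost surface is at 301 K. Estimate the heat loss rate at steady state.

Q ≈ 851 W

Spherical conduction: R = (1/r_in − 1/r_out)/(4πk) per layer; series-sum.
R_stainless steel shell = (1/1.275 − 1/1.296)/(4π×14) = 7.224×10^-5 K/W
R_mineral wool = (1/1.296 − 1/1.356)/(4π×0.0453) = 0.05998 K/W
R_ceramic-fibre blanket = (1/1.356 − 1/1.501)/(4π×0.0848) = 0.06685 K/W
R_total = 0.1269 K/W
Q = ΔT/R_total = 108/0.1269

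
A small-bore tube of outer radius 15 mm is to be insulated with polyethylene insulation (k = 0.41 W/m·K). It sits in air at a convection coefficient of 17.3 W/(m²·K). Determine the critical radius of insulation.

r_cr ≈ 23.7 mm

For a cylinder r_cr = k/h = 0.41/17.3
r_cr = 23.7 mm; since the bare radius (15 mm) is below r_cr, adding a thin layer of insulation will *increase* heat loss.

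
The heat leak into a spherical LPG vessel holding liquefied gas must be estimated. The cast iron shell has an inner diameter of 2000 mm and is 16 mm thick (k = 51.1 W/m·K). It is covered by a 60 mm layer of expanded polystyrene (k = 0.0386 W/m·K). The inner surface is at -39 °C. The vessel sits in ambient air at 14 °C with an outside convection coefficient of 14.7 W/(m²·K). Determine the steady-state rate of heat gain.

Radial (spherical) resistances in series:
R_cast iron shell = (1/1 − 1/1.016)/(4π×51.1) = 2.452×10^-5 K/W
R_expanded polystyrene = (1/1.016 − 1/1.076)/(4π×0.0386) = 0.1131 K/W
R_outer film = 1/(h·4πr_o²) = 1/(14.7×4π×1.076²) = 0.004676 K/W
R_total = 0.1178 K/W
Q = ΔT/R_total = 53/0.1178

Q ≈ 450 W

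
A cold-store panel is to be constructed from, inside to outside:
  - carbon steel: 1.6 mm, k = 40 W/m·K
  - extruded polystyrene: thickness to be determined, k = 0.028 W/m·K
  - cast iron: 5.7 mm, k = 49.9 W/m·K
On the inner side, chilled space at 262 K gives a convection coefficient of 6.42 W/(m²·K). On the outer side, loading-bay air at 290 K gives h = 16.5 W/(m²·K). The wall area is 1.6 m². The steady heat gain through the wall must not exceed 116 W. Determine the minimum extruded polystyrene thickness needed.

Model the wall as resistances in series:
R_inner film = 1/(h_i·A) = 1/(6.42×1.6) = 0.09735 K/W
R_carbon steel = L/(kA) = 0.0016/(40×1.6) = 2.5×10^-5 K/W
R_cast iron = L/(kA) = 0.0057/(49.9×1.6) = 7.139×10^-5 K/W
R_outer film = 1/(h_o·A) = 1/(16.5×1.6) = 0.03788 K/W
Sum of the known resistances R_other = 0.1353 K/W
Required total resistance R_tot = ΔT/Q_allow = 28/116 = 0.2414 K/W
R_extruded polystyrene = R_tot − R_other = 0.1061 K/W
L = R·k·A = 0.1061×0.028×1.6

L ≈ 4.75 mm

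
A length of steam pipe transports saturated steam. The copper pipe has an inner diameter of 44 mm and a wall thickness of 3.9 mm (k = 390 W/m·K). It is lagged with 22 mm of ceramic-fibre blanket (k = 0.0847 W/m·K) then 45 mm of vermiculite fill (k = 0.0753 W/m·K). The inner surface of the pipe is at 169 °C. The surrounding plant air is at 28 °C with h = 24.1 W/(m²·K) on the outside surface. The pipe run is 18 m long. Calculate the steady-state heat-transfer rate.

Radial resistances (cylindrical: R_cond = ln(r_o/r_i)/(2πkL), R_conv = 1/(h·2πrL)):
R_copper pipe wall = ln(25.9/22)/(2π×390×18) = 3.7×10^-6 K/W
R_ceramic-fibre blanket = ln(47.9/25.9)/(2π×0.0847×18) = 0.06419 K/W
R_vermiculite fill = ln(92.9/47.9)/(2π×0.0753×18) = 0.07778 K/W
R_outer film = 1/(h_o·2πr_oL) = 1/(24.1×2π×0.0929×18) = 0.003949 K/W
R_total = 0.1459 K/W
Q = ΔT/R_total = 141/0.1459

Q ≈ 966 W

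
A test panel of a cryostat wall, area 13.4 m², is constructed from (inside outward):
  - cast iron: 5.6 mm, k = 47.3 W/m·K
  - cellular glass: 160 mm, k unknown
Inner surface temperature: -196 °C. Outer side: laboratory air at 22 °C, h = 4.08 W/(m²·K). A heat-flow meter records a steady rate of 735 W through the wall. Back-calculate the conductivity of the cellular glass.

Thermal resistances in series:
R_cast iron = L/(kA) = 0.0056/(47.3×13.4) = 8.835×10^-6 K/W
R_outer film = 1/(h_o·A) = 1/(4.08×13.4) = 0.01829 K/W
Sum of known resistances R_other = 0.0183 K/W
Total R = ΔT/Q = 218/735 = 0.2966 K/W
R_cellular glass = R_total − R_other = 0.2783 K/W
k = L/(R·A) = 0.16/(0.2783×13.4)

k ≈ 0.0429 W/(m·K)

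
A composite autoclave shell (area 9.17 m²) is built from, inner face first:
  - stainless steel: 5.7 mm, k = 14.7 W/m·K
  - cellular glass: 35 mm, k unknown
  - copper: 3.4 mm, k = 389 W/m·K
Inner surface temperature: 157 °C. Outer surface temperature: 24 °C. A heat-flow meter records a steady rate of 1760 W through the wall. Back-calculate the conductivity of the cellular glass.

Series thermal resistances:
R_stainless steel = L/(kA) = 0.0057/(14.7×9.17) = 4.229×10^-5 K/W
R_copper = L/(kA) = 0.0034/(389×9.17) = 9.531×10^-7 K/W
Sum of known resistances R_other = 4.324×10^-5 K/W
Total R = ΔT/Q = 133/1760 = 0.07557 K/W
R_cellular glass = R_total − R_other = 0.07552 K/W
k = L/(R·A) = 0.035/(0.07552×9.17)

k ≈ 0.0505 W/(m·K)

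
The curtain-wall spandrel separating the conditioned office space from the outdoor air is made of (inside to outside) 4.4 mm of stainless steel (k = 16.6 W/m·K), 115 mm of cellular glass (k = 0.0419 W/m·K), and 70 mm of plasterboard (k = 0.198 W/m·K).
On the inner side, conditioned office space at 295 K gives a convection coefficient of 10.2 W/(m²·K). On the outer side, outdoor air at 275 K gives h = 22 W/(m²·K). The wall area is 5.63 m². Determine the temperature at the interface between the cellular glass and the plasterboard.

Using the resistance-network approach (series):
R_inner film = 1/(h_i·A) = 1/(10.2×5.63) = 0.01741 K/W
R_stainless steel = L/(kA) = 0.0044/(16.6×5.63) = 4.708×10^-5 K/W
R_cellular glass = L/(kA) = 0.115/(0.0419×5.63) = 0.4875 K/W
R_plasterboard = L/(kA) = 0.07/(0.198×5.63) = 0.06279 K/W
R_outer film = 1/(h_o·A) = 1/(22×5.63) = 0.008074 K/W
R_total = 0.5758 K/W;  Q = ΔT/R_total = 20/0.5758 = 34.73 W
T_interface = T_inner − Q·ΣR(inner→interface) = 295 − 34.7×0.505

T ≈ 277 K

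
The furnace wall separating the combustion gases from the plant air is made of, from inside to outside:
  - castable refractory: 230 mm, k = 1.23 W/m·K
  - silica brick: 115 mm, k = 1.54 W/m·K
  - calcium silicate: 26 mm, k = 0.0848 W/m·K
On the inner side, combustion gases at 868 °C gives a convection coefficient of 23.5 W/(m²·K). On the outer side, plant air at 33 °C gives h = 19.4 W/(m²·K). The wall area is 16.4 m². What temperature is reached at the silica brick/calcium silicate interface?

Model the wall as resistances in series:
R_inner film = 1/(h_i·A) = 1/(23.5×16.4) = 0.002595 K/W
R_castable refractory = L/(kA) = 0.23/(1.23×16.4) = 0.0114 K/W
R_silica brick = L/(kA) = 0.115/(1.54×16.4) = 0.004553 K/W
R_calcium silicate = L/(kA) = 0.026/(0.0848×16.4) = 0.0187 K/W
R_outer film = 1/(h_o·A) = 1/(19.4×16.4) = 0.003143 K/W
R_total = 0.04039 K/W;  Q = ΔT/R_total = 835/0.04039 = 20670 W
T_interface = T_inner − Q·ΣR(inner→interface) = 868 − 20700×0.01855

T ≈ 484 °C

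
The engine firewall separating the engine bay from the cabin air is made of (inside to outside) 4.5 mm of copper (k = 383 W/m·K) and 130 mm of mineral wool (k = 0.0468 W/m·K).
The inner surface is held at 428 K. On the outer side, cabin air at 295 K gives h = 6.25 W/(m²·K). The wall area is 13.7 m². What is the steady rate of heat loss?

Using the resistance-network approach (series):
R_copper = L/(kA) = 0.0045/(383×13.7) = 8.576×10^-7 K/W
R_mineral wool = L/(kA) = 0.13/(0.0468×13.7) = 0.2028 K/W
R_outer film = 1/(h_o·A) = 1/(6.25×13.7) = 0.01168 K/W
R_total = 0.2144 K/W
Q = ΔT / R_total = 133 / 0.2144

Q ≈ 620 W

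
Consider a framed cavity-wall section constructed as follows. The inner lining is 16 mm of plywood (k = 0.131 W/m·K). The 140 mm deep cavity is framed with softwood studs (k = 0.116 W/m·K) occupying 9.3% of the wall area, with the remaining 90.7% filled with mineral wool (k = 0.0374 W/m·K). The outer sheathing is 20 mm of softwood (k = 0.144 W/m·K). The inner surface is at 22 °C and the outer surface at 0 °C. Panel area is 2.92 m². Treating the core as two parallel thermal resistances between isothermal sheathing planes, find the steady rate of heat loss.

Sheathing layers in series; stud and cavity paths in parallel between them.
R_inner = 0.016/(0.131×2.92) = 0.04183 K/W
R_stud  = 0.14/(0.116×0.093×2.92) = 4.444 K/W
R_cav   = 0.14/(0.0374×0.907×2.92) = 1.413 K/W
1/R_core = 1/R_stud + 1/R_cav → R_core = 1.072 K/W
R_outer = 0.02/(0.144×2.92) = 0.04756 K/W
R_total = 1.162 K/W
Q = ΔT/R_total = 22/1.162

Q ≈ 18.9 W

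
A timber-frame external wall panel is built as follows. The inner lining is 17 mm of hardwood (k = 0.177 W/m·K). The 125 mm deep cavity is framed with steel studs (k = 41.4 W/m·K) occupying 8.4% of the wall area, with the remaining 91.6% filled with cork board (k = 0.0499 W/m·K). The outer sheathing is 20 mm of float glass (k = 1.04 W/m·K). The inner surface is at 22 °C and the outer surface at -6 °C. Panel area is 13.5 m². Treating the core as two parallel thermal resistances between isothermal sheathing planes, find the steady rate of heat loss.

Sheathing layers in series; stud and cavity paths in parallel between them.
R_inner = 0.017/(0.177×13.5) = 0.007114 K/W
R_stud  = 0.125/(41.4×0.084×13.5) = 0.002663 K/W
R_cav   = 0.125/(0.0499×0.916×13.5) = 0.2026 K/W
1/R_core = 1/R_stud + 1/R_cav → R_core = 0.002628 K/W
R_outer = 0.02/(1.04×13.5) = 0.001425 K/W
R_total = 0.01117 K/W
Q = ΔT/R_total = 28/0.01117

Q ≈ 2510 W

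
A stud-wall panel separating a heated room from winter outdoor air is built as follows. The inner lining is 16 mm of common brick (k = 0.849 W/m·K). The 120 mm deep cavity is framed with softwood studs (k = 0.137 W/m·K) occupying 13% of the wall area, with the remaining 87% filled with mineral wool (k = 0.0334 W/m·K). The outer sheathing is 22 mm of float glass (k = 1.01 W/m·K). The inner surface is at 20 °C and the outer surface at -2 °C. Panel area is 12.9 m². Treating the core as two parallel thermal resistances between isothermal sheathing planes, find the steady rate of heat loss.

Q ≈ 109 W

Sheathing layers in series; stud and cavity paths in parallel between them.
R_inner = 0.016/(0.849×12.9) = 0.001461 K/W
R_stud  = 0.12/(0.137×0.13×12.9) = 0.5223 K/W
R_cav   = 0.12/(0.0334×0.87×12.9) = 0.3201 K/W
1/R_core = 1/R_stud + 1/R_cav → R_core = 0.1985 K/W
R_outer = 0.022/(1.01×12.9) = 0.001689 K/W
R_total = 0.2016 K/W
Q = ΔT/R_total = 22/0.2016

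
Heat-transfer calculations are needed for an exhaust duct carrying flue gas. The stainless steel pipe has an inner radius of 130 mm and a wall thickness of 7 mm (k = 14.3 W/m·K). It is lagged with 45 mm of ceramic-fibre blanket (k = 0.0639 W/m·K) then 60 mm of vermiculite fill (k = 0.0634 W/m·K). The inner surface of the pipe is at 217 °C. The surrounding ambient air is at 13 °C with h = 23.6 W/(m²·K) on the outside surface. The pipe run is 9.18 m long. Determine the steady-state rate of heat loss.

Q ≈ 1290 W

Cylindrical conduction, so R = ln(r₂/r₁)/(2πkL) per layer, in series:
R_stainless steel pipe wall = ln(137/130)/(2π×14.3×9.18) = 6.359×10^-5 K/W
R_ceramic-fibre blanket = ln(182/137)/(2π×0.0639×9.18) = 0.07706 K/W
R_vermiculite fill = ln(242/182)/(2π×0.0634×9.18) = 0.07792 K/W
R_outer film = 1/(h_o·2πr_oL) = 1/(23.6×2π×0.242×9.18) = 0.003036 K/W
R_total = 0.1581 K/W
Q = ΔT/R_total = 204/0.1581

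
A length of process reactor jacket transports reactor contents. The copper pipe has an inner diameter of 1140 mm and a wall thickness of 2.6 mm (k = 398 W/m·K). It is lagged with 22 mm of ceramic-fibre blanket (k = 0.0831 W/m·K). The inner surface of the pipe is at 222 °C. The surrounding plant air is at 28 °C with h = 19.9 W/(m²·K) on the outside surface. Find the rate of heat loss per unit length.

For a radial system each layer contributes R = ln(r_out/r_in)/(2πkL); films add R = 1/(hA).
R_copper pipe wall = ln(572.6/570)/(2π×398×1) = 1.82×10^-6 K/W
R_ceramic-fibre blanket = ln(594.6/572.6)/(2π×0.0831×1) = 0.07221 K/W
R_outer film = 1/(h_o·2πr_oL) = 1/(19.9×2π×0.5946×1) = 0.01345 K/W
R_total = 0.08566 K/W
Q = ΔT/R_total = 194/0.08566

q′ ≈ 2260 W/m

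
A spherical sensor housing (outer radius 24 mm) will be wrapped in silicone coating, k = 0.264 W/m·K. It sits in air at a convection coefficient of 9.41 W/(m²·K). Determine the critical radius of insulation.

For a sphere r_cr = 2k/h = 2×0.264/9.41
r_cr = 56.1 mm; since the bare radius (24 mm) is below r_cr, adding a thin layer of insulation will *increase* heat loss.

r_cr ≈ 56.1 mm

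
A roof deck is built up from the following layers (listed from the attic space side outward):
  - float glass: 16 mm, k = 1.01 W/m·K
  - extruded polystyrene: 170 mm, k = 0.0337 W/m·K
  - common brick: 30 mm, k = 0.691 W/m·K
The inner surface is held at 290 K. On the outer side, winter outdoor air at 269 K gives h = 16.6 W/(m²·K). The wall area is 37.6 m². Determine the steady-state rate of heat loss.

Q ≈ 153 W

Using the resistance-network approach (series):
R_float glass = L/(kA) = 0.016/(1.01×37.6) = 4.213×10^-4 K/W
R_extruded polystyrene = L/(kA) = 0.17/(0.0337×37.6) = 0.1342 K/W
R_common brick = L/(kA) = 0.03/(0.691×37.6) = 0.001155 K/W
R_outer film = 1/(h_o·A) = 1/(16.6×37.6) = 0.001602 K/W
R_total = 0.1373 K/W
Q = ΔT / R_total = 21 / 0.1373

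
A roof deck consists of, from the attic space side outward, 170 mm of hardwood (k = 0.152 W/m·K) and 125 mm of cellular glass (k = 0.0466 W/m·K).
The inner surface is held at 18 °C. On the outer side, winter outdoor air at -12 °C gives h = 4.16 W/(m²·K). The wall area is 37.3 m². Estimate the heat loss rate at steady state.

Series thermal resistances:
R_hardwood = L/(kA) = 0.17/(0.152×37.3) = 0.02998 K/W
R_cellular glass = L/(kA) = 0.125/(0.0466×37.3) = 0.07191 K/W
R_outer film = 1/(h_o·A) = 1/(4.16×37.3) = 0.006445 K/W
R_total = 0.1083 K/W
Q = ΔT / R_total = 30 / 0.1083

Q ≈ 277 W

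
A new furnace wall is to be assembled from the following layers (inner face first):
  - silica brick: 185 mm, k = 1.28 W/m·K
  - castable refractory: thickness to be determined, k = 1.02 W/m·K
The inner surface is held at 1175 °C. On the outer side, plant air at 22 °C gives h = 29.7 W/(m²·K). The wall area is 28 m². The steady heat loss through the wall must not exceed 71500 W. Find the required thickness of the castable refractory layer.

L ≈ 279 mm

Series thermal resistances:
R_silica brick = L/(kA) = 0.185/(1.28×28) = 0.005162 K/W
R_outer film = 1/(h_o·A) = 1/(29.7×28) = 0.001203 K/W
Sum of the known resistances R_other = 0.006364 K/W
Required total resistance R_tot = ΔT/Q_allow = 1153/71500 = 0.01613 K/W
R_castable refractory = R_tot − R_other = 0.009762 K/W
L = R·k·A = 0.009762×1.02×28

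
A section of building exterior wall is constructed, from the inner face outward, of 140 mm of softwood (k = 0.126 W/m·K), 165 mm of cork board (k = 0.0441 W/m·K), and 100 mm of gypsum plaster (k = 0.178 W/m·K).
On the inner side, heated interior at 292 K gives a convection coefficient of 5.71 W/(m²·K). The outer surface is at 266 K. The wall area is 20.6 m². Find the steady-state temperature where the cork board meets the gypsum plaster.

T ≈ 269 K

Treating each layer as a thermal resistance in series:
R_inner film = 1/(h_i·A) = 1/(5.71×20.6) = 0.008502 K/W
R_softwood = L/(kA) = 0.14/(0.126×20.6) = 0.05394 K/W
R_cork board = L/(kA) = 0.165/(0.0441×20.6) = 0.1816 K/W
R_gypsum plaster = L/(kA) = 0.1/(0.178×20.6) = 0.02727 K/W
R_total = 0.2713 K/W;  Q = ΔT/R_total = 26/0.2713 = 95.82 W
T_interface = T_inner − Q·ΣR(inner→interface) = 292 − 95.8×0.2441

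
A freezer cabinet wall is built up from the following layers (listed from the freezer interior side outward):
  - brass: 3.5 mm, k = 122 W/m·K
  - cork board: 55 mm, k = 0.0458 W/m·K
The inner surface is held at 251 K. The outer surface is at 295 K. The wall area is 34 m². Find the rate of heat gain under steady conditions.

Treating each layer as a thermal resistance in series:
R_brass = L/(kA) = 0.0035/(122×34) = 8.438×10^-7 K/W
R_cork board = L/(kA) = 0.055/(0.0458×34) = 0.03532 K/W
R_total = 0.03532 K/W
Q = ΔT / R_total = 44 / 0.03532

Q ≈ 1250 W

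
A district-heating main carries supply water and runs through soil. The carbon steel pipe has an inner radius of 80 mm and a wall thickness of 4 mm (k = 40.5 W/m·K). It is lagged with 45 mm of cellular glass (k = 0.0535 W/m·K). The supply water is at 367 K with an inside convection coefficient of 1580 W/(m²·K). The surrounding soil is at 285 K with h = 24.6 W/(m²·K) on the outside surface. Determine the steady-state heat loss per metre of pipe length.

q′ ≈ 61.8 W/m

For a radial system each layer contributes R = ln(r_out/r_in)/(2πkL); films add R = 1/(hA).
R_inner film = 1/(h_i·2πr₁L) = 1/(1580×2π×0.08×1) = 0.001259 K/W
R_carbon steel pipe wall = ln(84/80)/(2π×40.5×1) = 1.917×10^-4 K/W
R_cellular glass = ln(129/84)/(2π×0.0535×1) = 1.276 K/W
R_outer film = 1/(h_o·2πr_oL) = 1/(24.6×2π×0.129×1) = 0.05015 K/W
R_total = 1.328 K/W
Q = ΔT/R_total = 82/1.328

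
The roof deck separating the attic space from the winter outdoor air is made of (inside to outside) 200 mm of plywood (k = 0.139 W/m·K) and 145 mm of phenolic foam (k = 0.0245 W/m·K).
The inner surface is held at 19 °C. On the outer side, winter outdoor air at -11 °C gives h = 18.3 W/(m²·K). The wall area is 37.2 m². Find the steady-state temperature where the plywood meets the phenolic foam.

Thermal resistances in series:
R_plywood = L/(kA) = 0.2/(0.139×37.2) = 0.03868 K/W
R_phenolic foam = L/(kA) = 0.145/(0.0245×37.2) = 0.1591 K/W
R_outer film = 1/(h_o·A) = 1/(18.3×37.2) = 0.001469 K/W
R_total = 0.1992 K/W;  Q = ΔT/R_total = 30/0.1992 = 150.6 W
T_interface = T_inner − Q·ΣR(inner→interface) = 19 − 151×0.03868

T ≈ 13.2 °C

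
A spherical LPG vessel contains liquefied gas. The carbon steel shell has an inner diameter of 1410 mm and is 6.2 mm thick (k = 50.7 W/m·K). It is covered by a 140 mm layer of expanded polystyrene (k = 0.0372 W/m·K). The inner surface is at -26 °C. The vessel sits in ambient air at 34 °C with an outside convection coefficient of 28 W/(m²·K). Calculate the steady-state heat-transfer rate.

Q ≈ 120 W

Each spherical layer contributes R = (1/r_i − 1/r_o)/(4πk):
R_carbon steel shell = (1/0.705 − 1/0.7112)/(4π×50.7) = 1.941×10^-5 K/W
R_expanded polystyrene = (1/0.7112 − 1/0.8512)/(4π×0.0372) = 0.4947 K/W
R_outer film = 1/(h·4πr_o²) = 1/(28×4π×0.8512²) = 0.003923 K/W
R_total = 0.4987 K/W
Q = ΔT/R_total = 60/0.4987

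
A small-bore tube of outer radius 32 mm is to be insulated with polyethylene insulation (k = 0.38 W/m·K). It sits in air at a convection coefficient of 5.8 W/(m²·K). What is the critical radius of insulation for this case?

For a cylinder r_cr = k/h = 0.38/5.8
r_cr = 65.5 mm; since the bare radius (32 mm) is below r_cr, adding a thin layer of insulation will *increase* heat loss.

r_cr ≈ 65.5 mm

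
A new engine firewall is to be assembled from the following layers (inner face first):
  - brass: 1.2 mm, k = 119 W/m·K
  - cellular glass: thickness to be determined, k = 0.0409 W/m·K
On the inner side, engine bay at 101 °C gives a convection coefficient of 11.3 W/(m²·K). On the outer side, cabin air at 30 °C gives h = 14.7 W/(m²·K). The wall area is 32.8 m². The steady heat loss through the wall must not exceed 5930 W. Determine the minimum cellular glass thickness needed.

Series thermal resistances:
R_inner film = 1/(h_i·A) = 1/(11.3×32.8) = 0.002698 K/W
R_brass = L/(kA) = 0.0012/(119×32.8) = 3.074×10^-7 K/W
R_outer film = 1/(h_o·A) = 1/(14.7×32.8) = 0.002074 K/W
Sum of the known resistances R_other = 0.004772 K/W
Required total resistance R_tot = ΔT/Q_allow = 71/5930 = 0.01197 K/W
R_cellular glass = R_tot − R_other = 0.007201 K/W
L = R·k·A = 0.007201×0.0409×32.8

L ≈ 9.66 mm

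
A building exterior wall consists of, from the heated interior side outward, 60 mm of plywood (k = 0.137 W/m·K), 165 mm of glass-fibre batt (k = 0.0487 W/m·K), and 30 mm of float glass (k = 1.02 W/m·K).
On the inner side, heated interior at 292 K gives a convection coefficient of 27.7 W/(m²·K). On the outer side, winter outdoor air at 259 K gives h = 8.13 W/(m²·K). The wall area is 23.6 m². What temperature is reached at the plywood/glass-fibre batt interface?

T ≈ 288 K

Model the wall as resistances in series:
R_inner film = 1/(h_i·A) = 1/(27.7×23.6) = 0.00153 K/W
R_plywood = L/(kA) = 0.06/(0.137×23.6) = 0.01856 K/W
R_glass-fibre batt = L/(kA) = 0.165/(0.0487×23.6) = 0.1436 K/W
R_float glass = L/(kA) = 0.03/(1.02×23.6) = 0.001246 K/W
R_outer film = 1/(h_o·A) = 1/(8.13×23.6) = 0.005212 K/W
R_total = 0.1701 K/W;  Q = ΔT/R_total = 33/0.1701 = 194 W
T_interface = T_inner − Q·ΣR(inner→interface) = 292 − 194×0.02009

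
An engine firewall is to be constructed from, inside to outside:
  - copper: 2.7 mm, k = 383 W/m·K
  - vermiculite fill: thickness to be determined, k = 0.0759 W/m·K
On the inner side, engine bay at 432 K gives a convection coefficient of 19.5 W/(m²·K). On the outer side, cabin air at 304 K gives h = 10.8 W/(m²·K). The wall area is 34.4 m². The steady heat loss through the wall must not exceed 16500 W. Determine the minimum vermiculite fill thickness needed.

L ≈ 9.33 mm

Series thermal resistances:
R_inner film = 1/(h_i·A) = 1/(19.5×34.4) = 0.001491 K/W
R_copper = L/(kA) = 0.0027/(383×34.4) = 2.049×10^-7 K/W
R_outer film = 1/(h_o·A) = 1/(10.8×34.4) = 0.002692 K/W
Sum of the known resistances R_other = 0.004183 K/W
Required total resistance R_tot = ΔT/Q_allow = 128/16500 = 0.007758 K/W
R_vermiculite fill = R_tot − R_other = 0.003575 K/W
L = R·k·A = 0.003575×0.0759×34.4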